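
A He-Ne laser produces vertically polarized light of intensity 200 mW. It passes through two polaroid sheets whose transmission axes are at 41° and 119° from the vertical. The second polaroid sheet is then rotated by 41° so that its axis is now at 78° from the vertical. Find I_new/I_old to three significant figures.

Before rotation:
By Malus's law, I₁ = I₀ cos²(41° − 0°) = I₀ cos²(41°) = 0.5696 I₀.
I₂ = I₁ cos²(119° − 41°) = 0.5696 I₀ · cos²(78°) = 0.02462 I₀.
After rotation:
I₁ = I₀ cos²(41° − 0°) = I₀ cos²(41°) = 0.5696 I₀.
I₂ = I₁ cos²(78° − 41°) = 0.5696 I₀ · cos²(37°) = 0.3633 I₀.
Ratio = 0.3633 / 0.02462 = 14.76.

I_new/I_old ≈ 14.8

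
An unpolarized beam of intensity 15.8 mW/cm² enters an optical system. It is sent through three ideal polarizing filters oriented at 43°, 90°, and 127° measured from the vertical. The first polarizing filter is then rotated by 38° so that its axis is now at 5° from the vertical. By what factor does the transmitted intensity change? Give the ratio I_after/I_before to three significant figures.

I_new/I_old ≈ 0.0163

Before rotation:
Unpolarized light through the first polarizer → I₁ = ½ I₀, now polarized at 43°.
I₂ = I₁ cos²(90° − 43°) = 0.5 I₀ · cos²(47°) = 0.2326 I₀.
I₃ = I₂ cos²(127° − 90°) = 0.2326 I₀ · cos²(37°) = 0.1483 I₀.
After rotation:
Unpolarized light through the first polarizer → I₁ = ½ I₀, now polarized at 5°.
I₂ = I₁ cos²(90° − 5°) = 0.5 I₀ · cos²(85°) = 0.003798 I₀.
I₃ = I₂ cos²(127° − 90°) = 0.003798 I₀ · cos²(37°) = 0.002422 I₀.
Ratio = 0.002422 / 0.1483 = 0.01633.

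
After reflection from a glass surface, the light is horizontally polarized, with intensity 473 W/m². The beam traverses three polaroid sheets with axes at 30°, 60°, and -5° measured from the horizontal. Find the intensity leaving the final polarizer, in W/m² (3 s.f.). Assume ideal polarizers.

By Malus's law, I₁ = 473 W/m² · cos²(30°) = 354.8 W/m².
I₂ = I₁ · cos²(30°) = 354.8 · 0.75 = 266.1 W/m².
I₃ = I₂ · cos²(65°) = 266.1 · 0.1786 = 47.52 W/m².

I ≈ 47.5 W/m²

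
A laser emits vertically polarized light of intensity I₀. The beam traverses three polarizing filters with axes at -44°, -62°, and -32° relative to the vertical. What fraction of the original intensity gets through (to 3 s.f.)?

≈ 0.351 I₀

I₁ = I₀ cos²(-44° − 0°) = I₀ cos²(44°) = 0.5174 I₀.
I₂ = I₁ cos²(-62° + 44°) = 0.5174 I₀ · cos²(18°) = 0.468 I₀.
I₃ = I₂ cos²(-32° + 62°) = 0.468 I₀ · cos²(30°) = 0.351 I₀.
Transmitted fraction = 0.351.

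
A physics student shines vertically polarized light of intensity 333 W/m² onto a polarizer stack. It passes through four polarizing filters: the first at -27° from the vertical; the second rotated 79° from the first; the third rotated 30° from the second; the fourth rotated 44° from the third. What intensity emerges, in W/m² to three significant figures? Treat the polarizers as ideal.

I₁ = 333 W/m² · cos²(27°) = 264.4 W/m².
I₂ = I₁ · cos²(79°) = 264.4 · 0.03641 = 9.625 W/m².
I₃ = I₂ · cos²(30°) = 9.625 · 0.75 = 7.219 W/m².
I₄ = I₃ · cos²(44°) = 7.219 · 0.5174 = 3.735 W/m².

I ≈ 3.74 W/m²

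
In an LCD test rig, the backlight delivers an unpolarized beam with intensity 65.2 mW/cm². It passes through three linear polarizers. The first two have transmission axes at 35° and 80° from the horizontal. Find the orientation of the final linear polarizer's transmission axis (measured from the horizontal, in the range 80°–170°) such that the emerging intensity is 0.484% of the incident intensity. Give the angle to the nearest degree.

Unpolarized light through the first polarizer → I₁ = ½ I₀, now polarized at 35°.
I₂ = I₁ cos²(80° − 35°) = 0.5 I₀ · cos²(45°) = 0.25 I₀.
Need I₃/I₀ = 0.00484, so cos²(θ − 80°) = 0.00484 / 0.25 = 0.01936.
θ − 80° = arccos(√0.01936) = 82.0°, giving θ ≈ 80 + 82.0 = 162.0°.

θ ≈ 162°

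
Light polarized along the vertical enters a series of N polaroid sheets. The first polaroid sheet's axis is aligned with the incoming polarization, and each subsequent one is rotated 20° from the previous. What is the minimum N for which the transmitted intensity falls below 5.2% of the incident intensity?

N = 25

First polarizer is aligned with the polarization: full transmission.
Each further stage multiplies by cos²(20°) = 0.883.
After N polarizers: T = 0.883^(N−1). Require T < 0.052 ⇒ N−1 > ln(0.052)/ln(0.883) = 23.77, so N−1 ≥ 24 and N = 25.
Check: N=25 gives T = 0.0505 < 0.052; N=24 gives T = 0.05719.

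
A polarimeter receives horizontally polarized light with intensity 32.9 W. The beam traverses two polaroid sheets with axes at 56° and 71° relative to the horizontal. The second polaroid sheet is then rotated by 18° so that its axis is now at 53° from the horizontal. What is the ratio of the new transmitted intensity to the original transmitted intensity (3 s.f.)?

Before rotation:
I₁ = I₀ cos²(56° − 0°) = I₀ cos²(56°) = 0.3127 I₀.
I₂ = I₁ cos²(71° − 56°) = 0.3127 I₀ · cos²(15°) = 0.2917 I₀.
After rotation:
I₁ = I₀ cos²(56° − 0°) = I₀ cos²(56°) = 0.3127 I₀.
I₂ = I₁ cos²(53° − 56°) = 0.3127 I₀ · cos²(3°) = 0.3118 I₀.
Ratio = 0.3118 / 0.2917 = 1.069.

I_new/I_old ≈ 1.07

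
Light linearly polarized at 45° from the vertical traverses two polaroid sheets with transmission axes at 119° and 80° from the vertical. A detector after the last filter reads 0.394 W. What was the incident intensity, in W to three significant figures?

I₀ ≈ 8.59 W

I₁ = I₀ cos²(119° − 45°) = I₀ cos²(74°) = 0.07598 I₀.
I₂ = I₁ cos²(80° − 119°) = 0.07598 I₀ · cos²(39°) = 0.04589 I₀.
So 0.394 W = 0.04589 I₀, giving I₀ = 0.394/0.04589 = 8.586 W.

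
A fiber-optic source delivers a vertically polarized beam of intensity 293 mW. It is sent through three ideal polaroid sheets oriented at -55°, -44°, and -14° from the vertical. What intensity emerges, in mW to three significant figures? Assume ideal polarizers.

By Malus's law, I₁ = 293 mW · cos²(55°) = 96.39 mW.
I₂ = I₁ · cos²(11°) = 96.39 · 0.9636 = 92.88 mW.
I₃ = I₂ · cos²(30°) = 92.88 · 0.75 = 69.66 mW.

I ≈ 69.7 mW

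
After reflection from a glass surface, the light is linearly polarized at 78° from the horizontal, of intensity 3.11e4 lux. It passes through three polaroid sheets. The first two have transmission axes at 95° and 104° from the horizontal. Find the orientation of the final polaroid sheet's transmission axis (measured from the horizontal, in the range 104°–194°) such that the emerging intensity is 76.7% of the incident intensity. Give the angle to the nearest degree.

θ ≈ 126°

I₁ = I₀ cos²(95° − 78°) = I₀ cos²(17°) = 0.9145 I₀.
I₂ = I₁ cos²(104° − 95°) = 0.9145 I₀ · cos²(9°) = 0.8921 I₀.
Need I₃/I₀ = 0.767, so cos²(θ − 104°) = 0.767 / 0.8921 = 0.8597.
θ − 104° = arccos(√0.8597) = 22.0°, giving θ ≈ 104 + 22.0 = 126.0°.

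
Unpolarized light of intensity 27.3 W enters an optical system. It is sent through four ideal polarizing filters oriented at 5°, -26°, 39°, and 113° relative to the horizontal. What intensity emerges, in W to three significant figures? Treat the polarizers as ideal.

I ≈ 0.136 W

Unpolarized light through the first polarizer → I₁ = 27.3 W/2 = 13.65 W, polarized at 5°.
I₂ = I₁ · cos²(31°) = 13.65 · 0.7347 = 10.03 W.
I₃ = I₂ · cos²(65°) = 10.03 · 0.1786 = 1.791 W.
I₄ = I₃ · cos²(74°) = 1.791 · 0.07598 = 0.1361 W.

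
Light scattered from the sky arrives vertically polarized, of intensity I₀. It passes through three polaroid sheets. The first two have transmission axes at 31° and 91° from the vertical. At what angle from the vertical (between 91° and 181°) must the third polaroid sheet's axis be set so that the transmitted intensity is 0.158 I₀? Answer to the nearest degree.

θ ≈ 113°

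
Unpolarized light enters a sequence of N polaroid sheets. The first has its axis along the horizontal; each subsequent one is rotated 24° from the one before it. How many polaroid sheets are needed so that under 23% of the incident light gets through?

N = 6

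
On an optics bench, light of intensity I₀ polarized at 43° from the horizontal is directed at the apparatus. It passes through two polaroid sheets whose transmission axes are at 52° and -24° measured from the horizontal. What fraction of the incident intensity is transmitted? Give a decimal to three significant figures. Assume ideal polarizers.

≈ 0.0571 I₀

By Malus's law, I₁ = I₀ cos²(52° − 43°) = I₀ cos²(9°) = 0.9755 I₀.
I₂ = I₁ cos²(-24° − 52°) = 0.9755 I₀ · cos²(76°) = 0.05709 I₀.
Transmitted fraction = 0.05709.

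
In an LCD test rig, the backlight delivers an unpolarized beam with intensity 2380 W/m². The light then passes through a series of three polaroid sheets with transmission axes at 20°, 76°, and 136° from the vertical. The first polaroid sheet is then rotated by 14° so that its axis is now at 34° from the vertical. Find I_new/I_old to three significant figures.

I_new/I_old ≈ 1.77

Before rotation:
Unpolarized light through the first polarizer → I₁ = ½ I₀, now polarized at 20°.
I₂ = I₁ cos²(76° − 20°) = 0.5 I₀ · cos²(56°) = 0.1563 I₀.
I₃ = I₂ cos²(136° − 76°) = 0.1563 I₀ · cos²(60°) = 0.03909 I₀.
After rotation:
Unpolarized light through the first polarizer → I₁ = ½ I₀, now polarized at 34°.
I₂ = I₁ cos²(76° − 34°) = 0.5 I₀ · cos²(42°) = 0.2761 I₀.
I₃ = I₂ cos²(136° − 76°) = 0.2761 I₀ · cos²(60°) = 0.06903 I₀.
Ratio = 0.06903 / 0.03909 = 1.766.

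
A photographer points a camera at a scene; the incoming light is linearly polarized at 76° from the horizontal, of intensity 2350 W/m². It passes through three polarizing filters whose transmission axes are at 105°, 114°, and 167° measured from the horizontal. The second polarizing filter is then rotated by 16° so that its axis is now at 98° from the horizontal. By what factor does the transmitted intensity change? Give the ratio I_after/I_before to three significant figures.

Before rotation:
I₁ = I₀ cos²(105° − 76°) = I₀ cos²(29°) = 0.765 I₀.
I₂ = I₁ cos²(114° − 105°) = 0.765 I₀ · cos²(9°) = 0.7462 I₀.
I₃ = I₂ cos²(167° − 114°) = 0.7462 I₀ · cos²(53°) = 0.2703 I₀.
After rotation:
I₁ = I₀ cos²(105° − 76°) = I₀ cos²(29°) = 0.765 I₀.
I₂ = I₁ cos²(98° − 105°) = 0.765 I₀ · cos²(7°) = 0.7536 I₀.
I₃ = I₂ cos²(167° − 98°) = 0.7536 I₀ · cos²(69°) = 0.09678 I₀.
Ratio = 0.09678 / 0.2703 = 0.3581.

I_new/I_old ≈ 0.358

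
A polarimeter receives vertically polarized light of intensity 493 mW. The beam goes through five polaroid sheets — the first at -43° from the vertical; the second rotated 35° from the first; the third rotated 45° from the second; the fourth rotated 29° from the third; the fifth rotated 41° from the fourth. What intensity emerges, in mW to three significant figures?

I ≈ 38.5 mW

I₁ = 493 mW · cos²(43°) = 263.7 mW.
I₂ = I₁ · cos²(35°) = 263.7 · 0.671 = 176.9 mW.
I₃ = I₂ · cos²(45°) = 176.9 · 0.5 = 88.47 mW.
I₄ = I₃ · cos²(29°) = 88.47 · 0.765 = 67.68 mW.
I₅ = I₄ · cos²(41°) = 67.68 · 0.5696 = 38.55 mW.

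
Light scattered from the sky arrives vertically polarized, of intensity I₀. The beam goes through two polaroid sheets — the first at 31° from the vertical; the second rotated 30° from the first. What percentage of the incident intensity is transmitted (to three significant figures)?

≈ 55.1%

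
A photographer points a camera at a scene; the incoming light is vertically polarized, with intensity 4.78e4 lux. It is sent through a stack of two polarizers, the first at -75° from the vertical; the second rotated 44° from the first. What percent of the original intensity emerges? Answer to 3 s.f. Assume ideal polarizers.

≈ 3.47%

I₁ = 4.78e4 lux · cos²(75°) = 3202 lux.
I₂ = I₁ · cos²(44°) = 3202 · 0.5174 = 1657 lux.
That is 3.466% of the incident intensity.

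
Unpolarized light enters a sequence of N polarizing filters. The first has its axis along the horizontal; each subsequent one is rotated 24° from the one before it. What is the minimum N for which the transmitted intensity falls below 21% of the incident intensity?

First polarizer halves the unpolarized light: factor 1/2.
Each further stage multiplies by cos²(24°) = 0.8346.
After N polarizers: T = 0.5·0.8346^(N−1). Require T < 0.21 ⇒ N−1 > ln(0.21/0.5)/ln(0.8346) = 4.80, so N−1 ≥ 5 and N = 6.
Check: N=6 gives T = 0.2024 < 0.21; N=5 gives T = 0.2426.

N = 6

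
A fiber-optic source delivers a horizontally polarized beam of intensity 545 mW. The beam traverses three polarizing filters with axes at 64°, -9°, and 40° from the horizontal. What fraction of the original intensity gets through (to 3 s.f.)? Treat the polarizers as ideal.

I/I₀ ≈ 0.00707

By Malus's law, I₁ = 545 mW · cos²(64°) = 104.7 mW.
I₂ = I₁ · cos²(73°) = 104.7 · 0.08548 = 8.953 mW.
I₃ = I₂ · cos²(49°) = 8.953 · 0.4304 = 3.853 mW.
Transmitted fraction = 0.00707.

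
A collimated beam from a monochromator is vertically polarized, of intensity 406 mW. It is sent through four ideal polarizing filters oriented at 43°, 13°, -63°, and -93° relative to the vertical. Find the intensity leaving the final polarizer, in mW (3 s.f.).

I ≈ 7.15 mW

By Malus's law, I₁ = 406 mW · cos²(43°) = 217.2 mW.
I₂ = I₁ · cos²(30°) = 217.2 · 0.75 = 162.9 mW.
I₃ = I₂ · cos²(76°) = 162.9 · 0.05853 = 9.532 mW.
I₄ = I₃ · cos²(30°) = 9.532 · 0.75 = 7.149 mW.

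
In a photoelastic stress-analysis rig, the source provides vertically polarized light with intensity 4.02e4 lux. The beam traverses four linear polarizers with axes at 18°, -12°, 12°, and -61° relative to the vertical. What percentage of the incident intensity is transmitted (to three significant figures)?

≈ 4.84%

By Malus's law, I₁ = 4.02e4 lux · cos²(18°) = 3.636e+04 lux.
I₂ = I₁ · cos²(30°) = 3.636e+04 · 0.75 = 2.727e+04 lux.
I₃ = I₂ · cos²(24°) = 2.727e+04 · 0.8346 = 2.276e+04 lux.
I₄ = I₃ · cos²(73°) = 2.276e+04 · 0.08548 = 1945 lux.
That is 4.84% of the incident intensity.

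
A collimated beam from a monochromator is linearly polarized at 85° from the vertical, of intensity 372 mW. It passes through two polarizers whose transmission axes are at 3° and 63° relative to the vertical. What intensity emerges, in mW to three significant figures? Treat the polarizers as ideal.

I₁ = 372 mW · cos²(82°) = 7.205 mW.
I₂ = I₁ · cos²(60°) = 7.205 · 0.25 = 1.801 mW.

I ≈ 1.80 mW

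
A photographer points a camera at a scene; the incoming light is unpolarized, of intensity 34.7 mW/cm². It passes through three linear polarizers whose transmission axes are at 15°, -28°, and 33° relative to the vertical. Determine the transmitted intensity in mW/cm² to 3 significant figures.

I ≈ 2.18 mW/cm²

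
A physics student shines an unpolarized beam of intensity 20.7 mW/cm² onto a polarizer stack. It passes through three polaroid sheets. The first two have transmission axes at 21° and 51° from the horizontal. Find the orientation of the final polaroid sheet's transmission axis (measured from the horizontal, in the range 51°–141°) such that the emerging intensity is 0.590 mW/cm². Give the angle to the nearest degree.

θ ≈ 125°

Unpolarized light through the first polarizer → I₁ = ½ I₀, now polarized at 21°.
I₂ = I₁ cos²(51° − 21°) = 0.5 I₀ · cos²(30°) = 0.375 I₀.
Target fraction: 0.590 / 20.7 mW/cm² = 0.0285 of I₀.
Need I₃/I₀ = 0.0285, so cos²(θ − 51°) = 0.0285 / 0.375 = 0.07601.
θ − 51° = arccos(√0.07601) = 74.0°, giving θ ≈ 51 + 74.0 = 125.0°.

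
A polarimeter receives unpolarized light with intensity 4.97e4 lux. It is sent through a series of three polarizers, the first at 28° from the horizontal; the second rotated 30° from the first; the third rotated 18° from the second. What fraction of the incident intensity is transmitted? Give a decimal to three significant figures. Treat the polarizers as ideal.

I/I₀ ≈ 0.339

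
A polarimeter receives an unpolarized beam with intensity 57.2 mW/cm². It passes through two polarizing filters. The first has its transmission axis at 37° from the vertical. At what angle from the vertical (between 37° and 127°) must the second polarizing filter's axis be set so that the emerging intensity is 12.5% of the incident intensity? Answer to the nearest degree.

θ ≈ 97°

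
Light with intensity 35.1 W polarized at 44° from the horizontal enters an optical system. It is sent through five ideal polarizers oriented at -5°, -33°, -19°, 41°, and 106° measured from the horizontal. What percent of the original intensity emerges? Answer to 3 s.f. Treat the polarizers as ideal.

≈ 1.41%

I₁ = 35.1 W · cos²(49°) = 15.11 W.
I₂ = I₁ · cos²(28°) = 15.11 · 0.7796 = 11.78 W.
I₃ = I₂ · cos²(14°) = 11.78 · 0.9415 = 11.09 W.
I₄ = I₃ · cos²(60°) = 11.09 · 0.25 = 2.772 W.
I₅ = I₄ · cos²(65°) = 2.772 · 0.1786 = 0.4951 W.
That is 1.411% of the incident intensity.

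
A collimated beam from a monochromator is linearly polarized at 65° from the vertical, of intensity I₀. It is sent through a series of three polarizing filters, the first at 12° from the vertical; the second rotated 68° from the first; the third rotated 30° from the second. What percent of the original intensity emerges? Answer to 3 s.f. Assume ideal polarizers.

≈ 3.81%

By Malus's law, I₁ = I₀ cos²(12° − 65°) = I₀ cos²(53°) = 0.3622 I₀.
I₂ = I₁ cos²(68°) = 0.3622 · 0.1403 I₀ = 0.05082 I₀.
I₃ = I₂ cos²(30°) = 0.05082 · 0.75 I₀ = 0.03812 I₀.
That is 3.812% of the incident intensity.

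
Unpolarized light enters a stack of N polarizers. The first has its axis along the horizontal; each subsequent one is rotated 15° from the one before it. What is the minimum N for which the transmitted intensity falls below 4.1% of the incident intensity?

N = 38

First polarizer halves the unpolarized light: factor 1/2.
Each further stage multiplies by cos²(15°) = 0.933.
After N polarizers: T = 0.5·0.933^(N−1). Require T < 0.041 ⇒ N−1 > ln(0.041/0.5)/ln(0.933) = 36.07, so N−1 ≥ 37 and N = 38.
Check: N=38 gives T = 0.03844 < 0.041; N=37 gives T = 0.0412.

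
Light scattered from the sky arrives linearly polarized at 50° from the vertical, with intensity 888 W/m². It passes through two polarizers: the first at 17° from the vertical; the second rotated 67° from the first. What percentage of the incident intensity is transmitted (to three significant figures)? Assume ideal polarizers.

I₁ = 888 W/m² · cos²(33°) = 624.6 W/m².
I₂ = I₁ · cos²(67°) = 624.6 · 0.1527 = 95.36 W/m².
That is 10.74% of the incident intensity.

≈ 10.7%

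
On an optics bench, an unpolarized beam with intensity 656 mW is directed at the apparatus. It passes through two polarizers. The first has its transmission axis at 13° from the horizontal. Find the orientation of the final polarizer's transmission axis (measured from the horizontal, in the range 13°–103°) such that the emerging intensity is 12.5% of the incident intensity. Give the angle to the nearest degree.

Unpolarized light through the first polarizer → I₁ = ½ I₀, now polarized at 13°.
Need I₂/I₀ = 0.125, so cos²(θ − 13°) = 0.125 / 0.5 = 0.25.
θ − 13° = arccos(√0.25) = 60.0°, giving θ ≈ 13 + 60.0 = 73.0°.

θ ≈ 73°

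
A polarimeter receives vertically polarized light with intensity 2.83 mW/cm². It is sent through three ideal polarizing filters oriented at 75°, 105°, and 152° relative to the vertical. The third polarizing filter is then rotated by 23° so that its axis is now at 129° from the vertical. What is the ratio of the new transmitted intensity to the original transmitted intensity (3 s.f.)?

I_new/I_old ≈ 1.79

Before rotation:
By Malus's law, I₁ = I₀ cos²(75° − 0°) = I₀ cos²(75°) = 0.06699 I₀.
I₂ = I₁ cos²(105° − 75°) = 0.06699 I₀ · cos²(30°) = 0.05024 I₀.
I₃ = I₂ cos²(152° − 105°) = 0.05024 I₀ · cos²(47°) = 0.02337 I₀.
After rotation:
I₁ = I₀ cos²(75° − 0°) = I₀ cos²(75°) = 0.06699 I₀.
I₂ = I₁ cos²(105° − 75°) = 0.06699 I₀ · cos²(30°) = 0.05024 I₀.
I₃ = I₂ cos²(129° − 105°) = 0.05024 I₀ · cos²(24°) = 0.04193 I₀.
Ratio = 0.04193 / 0.02337 = 1.794.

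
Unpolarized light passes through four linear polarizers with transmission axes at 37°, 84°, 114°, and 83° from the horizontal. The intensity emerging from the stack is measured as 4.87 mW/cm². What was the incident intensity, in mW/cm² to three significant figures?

I₀ ≈ 38.0 mW/cm²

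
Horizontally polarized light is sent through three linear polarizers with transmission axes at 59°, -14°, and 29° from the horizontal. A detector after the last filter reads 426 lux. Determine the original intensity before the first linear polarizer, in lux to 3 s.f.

I₀ ≈ 3.51e4 lux

By Malus's law, I₁ = I₀ cos²(59° − 0°) = I₀ cos²(59°) = 0.2653 I₀.
I₂ = I₁ cos²(-14° − 59°) = 0.2653 I₀ · cos²(73°) = 0.02268 I₀.
I₃ = I₂ cos²(29° + 14°) = 0.02268 I₀ · cos²(43°) = 0.01213 I₀.
So 426 lux = 0.01213 I₀, giving I₀ = 426/0.01213 = 3.512e+04 lux.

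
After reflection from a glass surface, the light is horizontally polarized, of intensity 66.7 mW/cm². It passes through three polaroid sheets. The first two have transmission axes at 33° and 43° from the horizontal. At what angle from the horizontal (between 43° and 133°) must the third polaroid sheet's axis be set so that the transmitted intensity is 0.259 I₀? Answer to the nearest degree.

θ ≈ 95°

By Malus's law, I₁ = I₀ cos²(33° − 0°) = I₀ cos²(33°) = 0.7034 I₀.
I₂ = I₁ cos²(43° − 33°) = 0.7034 I₀ · cos²(10°) = 0.6822 I₀.
Need I₃/I₀ = 0.259, so cos²(θ − 43°) = 0.259 / 0.6822 = 0.3797.
θ − 43° = arccos(√0.3797) = 52.0°, giving θ ≈ 43 + 52.0 = 95.0°.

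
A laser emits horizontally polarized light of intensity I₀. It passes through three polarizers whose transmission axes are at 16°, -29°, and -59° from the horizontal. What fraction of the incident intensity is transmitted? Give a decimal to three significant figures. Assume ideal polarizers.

By Malus's law, I₁ = I₀ cos²(16° − 0°) = I₀ cos²(16°) = 0.924 I₀.
I₂ = I₁ cos²(-29° − 16°) = 0.924 I₀ · cos²(45°) = 0.462 I₀.
I₃ = I₂ cos²(-59° + 29°) = 0.462 I₀ · cos²(30°) = 0.3465 I₀.
Transmitted fraction = 0.3465.

≈ 0.347 I₀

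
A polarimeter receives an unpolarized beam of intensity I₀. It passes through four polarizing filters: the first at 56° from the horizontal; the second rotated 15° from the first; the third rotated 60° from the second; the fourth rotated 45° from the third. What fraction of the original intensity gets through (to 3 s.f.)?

≈ 0.0583 I₀

Unpolarized light through the first polarizer → I₁ = ½ I₀, now polarized at 56°.
I₂ = I₁ cos²(15°) = 0.5 · 0.933 I₀ = 0.4665 I₀.
I₃ = I₂ cos²(60°) = 0.4665 · 0.25 I₀ = 0.1166 I₀.
I₄ = I₃ cos²(45°) = 0.1166 · 0.5 I₀ = 0.05831 I₀.
Transmitted fraction = 0.05831.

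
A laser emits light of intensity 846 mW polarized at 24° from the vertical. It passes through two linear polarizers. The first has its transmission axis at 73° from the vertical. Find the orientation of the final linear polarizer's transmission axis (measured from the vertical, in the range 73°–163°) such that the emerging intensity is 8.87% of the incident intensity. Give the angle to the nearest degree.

By Malus's law, I₁ = I₀ cos²(73° − 24°) = I₀ cos²(49°) = 0.4304 I₀.
Need I₂/I₀ = 0.0887, so cos²(θ − 73°) = 0.0887 / 0.4304 = 0.2061.
θ − 73° = arccos(√0.2061) = 63.0°, giving θ ≈ 73 + 63.0 = 136.0°.

θ ≈ 136°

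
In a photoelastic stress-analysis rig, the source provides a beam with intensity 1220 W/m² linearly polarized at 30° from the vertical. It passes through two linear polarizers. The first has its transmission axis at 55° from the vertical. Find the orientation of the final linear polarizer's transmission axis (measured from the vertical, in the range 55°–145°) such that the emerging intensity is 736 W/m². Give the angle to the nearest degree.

θ ≈ 86°

By Malus's law, I₁ = I₀ cos²(55° − 30°) = I₀ cos²(25°) = 0.8214 I₀.
Target fraction: 736 / 1220 W/m² = 0.6033 of I₀.
Need I₂/I₀ = 0.6033, so cos²(θ − 55°) = 0.6033 / 0.8214 = 0.7345.
θ − 55° = arccos(√0.7345) = 31.0°, giving θ ≈ 55 + 31.0 = 86.0°.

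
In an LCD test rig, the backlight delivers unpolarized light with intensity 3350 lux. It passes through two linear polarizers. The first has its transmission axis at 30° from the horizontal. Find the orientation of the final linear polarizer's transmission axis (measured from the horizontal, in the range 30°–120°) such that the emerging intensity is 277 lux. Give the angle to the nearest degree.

θ ≈ 96°

Unpolarized light through the first polarizer → I₁ = ½ I₀, now polarized at 30°.
Target fraction: 277 / 3350 lux = 0.08269 of I₀.
Need I₂/I₀ = 0.08269, so cos²(θ − 30°) = 0.08269 / 0.5 = 0.1654.
θ − 30° = arccos(√0.1654) = 66.0°, giving θ ≈ 30 + 66.0 = 96.0°.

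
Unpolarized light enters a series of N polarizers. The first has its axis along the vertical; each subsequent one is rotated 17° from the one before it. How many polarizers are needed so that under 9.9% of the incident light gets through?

N = 20

First polarizer halves the unpolarized light: factor 1/2.
Each further stage multiplies by cos²(17°) = 0.9145.
After N polarizers: T = 0.5·0.9145^(N−1). Require T < 0.099 ⇒ N−1 > ln(0.099/0.5)/ln(0.9145) = 18.12, so N−1 ≥ 19 and N = 20.
Check: N=20 gives T = 0.09154 < 0.099; N=19 gives T = 0.1001.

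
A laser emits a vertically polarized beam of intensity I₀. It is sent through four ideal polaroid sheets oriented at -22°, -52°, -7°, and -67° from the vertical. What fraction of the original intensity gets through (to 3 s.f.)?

I₁ = I₀ cos²(-22° − 0°) = I₀ cos²(22°) = 0.8597 I₀.
I₂ = I₁ cos²(-52° + 22°) = 0.8597 I₀ · cos²(30°) = 0.6448 I₀.
I₃ = I₂ cos²(-7° + 52°) = 0.6448 I₀ · cos²(45°) = 0.3224 I₀.
I₄ = I₃ cos²(-67° + 7°) = 0.3224 I₀ · cos²(60°) = 0.08059 I₀.
Transmitted fraction = 0.08059.

≈ 0.0806 I₀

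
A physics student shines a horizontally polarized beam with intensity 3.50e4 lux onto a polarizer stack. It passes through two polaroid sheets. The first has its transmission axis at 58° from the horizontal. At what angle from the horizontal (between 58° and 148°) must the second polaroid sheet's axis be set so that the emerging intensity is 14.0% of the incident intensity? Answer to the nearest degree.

By Malus's law, I₁ = I₀ cos²(58° − 0°) = I₀ cos²(58°) = 0.2808 I₀.
Need I₂/I₀ = 0.14, so cos²(θ − 58°) = 0.14 / 0.2808 = 0.4985.
θ − 58° = arccos(√0.4985) = 45.1°, giving θ ≈ 58 + 45.1 = 103.1°.

θ ≈ 103°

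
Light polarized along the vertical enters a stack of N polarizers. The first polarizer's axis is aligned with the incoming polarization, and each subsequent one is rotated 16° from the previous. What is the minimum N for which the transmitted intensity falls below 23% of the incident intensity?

N = 20

First polarizer is aligned with the polarization: full transmission.
Each further stage multiplies by cos²(16°) = 0.924.
After N polarizers: T = 0.924^(N−1). Require T < 0.23 ⇒ N−1 > ln(0.23)/ln(0.924) = 18.60, so N−1 ≥ 19 and N = 20.
Check: N=20 gives T = 0.2228 < 0.23; N=19 gives T = 0.2412.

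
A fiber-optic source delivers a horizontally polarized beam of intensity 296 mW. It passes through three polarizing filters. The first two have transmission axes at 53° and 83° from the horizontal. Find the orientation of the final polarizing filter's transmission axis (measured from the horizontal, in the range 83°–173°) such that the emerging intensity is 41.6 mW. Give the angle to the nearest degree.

θ ≈ 127°

By Malus's law, I₁ = I₀ cos²(53° − 0°) = I₀ cos²(53°) = 0.3622 I₀.
I₂ = I₁ cos²(83° − 53°) = 0.3622 I₀ · cos²(30°) = 0.2716 I₀.
Target fraction: 41.6 / 296 mW = 0.1405 of I₀.
Need I₃/I₀ = 0.1405, so cos²(θ − 83°) = 0.1405 / 0.2716 = 0.5174.
θ − 83° = arccos(√0.5174) = 44.0°, giving θ ≈ 83 + 44.0 = 127.0°.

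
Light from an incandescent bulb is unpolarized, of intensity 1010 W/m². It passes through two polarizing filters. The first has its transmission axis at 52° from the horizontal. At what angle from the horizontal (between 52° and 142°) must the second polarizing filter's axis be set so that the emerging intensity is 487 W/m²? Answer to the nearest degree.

Unpolarized light through the first polarizer → I₁ = ½ I₀, now polarized at 52°.
Target fraction: 487 / 1010 W/m² = 0.4822 of I₀.
Need I₂/I₀ = 0.4822, so cos²(θ − 52°) = 0.4822 / 0.5 = 0.9644.
θ − 52° = arccos(√0.9644) = 10.9°, giving θ ≈ 52 + 10.9 = 62.9°.

θ ≈ 63°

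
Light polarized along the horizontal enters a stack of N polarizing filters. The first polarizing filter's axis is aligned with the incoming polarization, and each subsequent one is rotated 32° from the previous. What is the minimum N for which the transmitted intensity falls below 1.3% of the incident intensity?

N = 15

First polarizer is aligned with the polarization: full transmission.
Each further stage multiplies by cos²(32°) = 0.7192.
After N polarizers: T = 0.7192^(N−1). Require T < 0.013 ⇒ N−1 > ln(0.013)/ln(0.7192) = 13.17, so N−1 ≥ 14 and N = 15.
Check: N=15 gives T = 0.009903 < 0.013; N=14 gives T = 0.01377.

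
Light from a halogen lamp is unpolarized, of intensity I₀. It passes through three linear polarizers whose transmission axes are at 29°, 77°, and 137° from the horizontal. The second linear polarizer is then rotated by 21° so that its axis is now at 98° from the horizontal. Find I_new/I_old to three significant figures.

I_new/I_old ≈ 0.693

Before rotation:
Unpolarized light through the first polarizer → I₁ = ½ I₀, now polarized at 29°.
I₂ = I₁ cos²(77° − 29°) = 0.5 I₀ · cos²(48°) = 0.2239 I₀.
I₃ = I₂ cos²(137° − 77°) = 0.2239 I₀ · cos²(60°) = 0.05597 I₀.
After rotation:
Unpolarized light through the first polarizer → I₁ = ½ I₀, now polarized at 29°.
I₂ = I₁ cos²(98° − 29°) = 0.5 I₀ · cos²(69°) = 0.06421 I₀.
I₃ = I₂ cos²(137° − 98°) = 0.06421 I₀ · cos²(39°) = 0.03878 I₀.
Ratio = 0.03878 / 0.05597 = 0.6929.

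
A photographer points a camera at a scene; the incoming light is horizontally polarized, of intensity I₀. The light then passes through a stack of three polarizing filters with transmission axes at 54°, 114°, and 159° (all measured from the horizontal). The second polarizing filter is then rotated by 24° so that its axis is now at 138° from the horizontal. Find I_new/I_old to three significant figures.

Before rotation:
I₁ = I₀ cos²(54° − 0°) = I₀ cos²(54°) = 0.3455 I₀.
I₂ = I₁ cos²(114° − 54°) = 0.3455 I₀ · cos²(60°) = 0.08637 I₀.
I₃ = I₂ cos²(159° − 114°) = 0.08637 I₀ · cos²(45°) = 0.04319 I₀.
After rotation:
I₁ = I₀ cos²(54° − 0°) = I₀ cos²(54°) = 0.3455 I₀.
I₂ = I₁ cos²(138° − 54°) = 0.3455 I₀ · cos²(84°) = 0.003775 I₀.
I₃ = I₂ cos²(159° − 138°) = 0.003775 I₀ · cos²(21°) = 0.00329 I₀.
Ratio = 0.00329 / 0.04319 = 0.07618.

I_new/I_old ≈ 0.0762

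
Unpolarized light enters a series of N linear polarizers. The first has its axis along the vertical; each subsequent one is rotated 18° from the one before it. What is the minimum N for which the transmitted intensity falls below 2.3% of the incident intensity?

N = 32

First polarizer halves the unpolarized light: factor 1/2.
Each further stage multiplies by cos²(18°) = 0.9045.
After N polarizers: T = 0.5·0.9045^(N−1). Require T < 0.023 ⇒ N−1 > ln(0.023/0.5)/ln(0.9045) = 30.68, so N−1 ≥ 31 and N = 32.
Check: N=32 gives T = 0.02227 < 0.023; N=31 gives T = 0.02462.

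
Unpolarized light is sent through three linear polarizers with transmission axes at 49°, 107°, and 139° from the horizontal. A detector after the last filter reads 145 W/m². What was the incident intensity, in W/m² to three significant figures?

Unpolarized light through the first polarizer → I₁ = ½ I₀, now polarized at 49°.
I₂ = I₁ cos²(107° − 49°) = 0.5 I₀ · cos²(58°) = 0.1404 I₀.
I₃ = I₂ cos²(139° − 107°) = 0.1404 I₀ · cos²(32°) = 0.101 I₀.
So 145 W/m² = 0.101 I₀, giving I₀ = 145/0.101 = 1436 W/m².

I₀ ≈ 1440 W/m²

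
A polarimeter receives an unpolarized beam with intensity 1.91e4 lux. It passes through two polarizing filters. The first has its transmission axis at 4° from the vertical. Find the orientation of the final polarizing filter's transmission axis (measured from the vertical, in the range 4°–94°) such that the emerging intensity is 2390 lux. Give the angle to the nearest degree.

Unpolarized light through the first polarizer → I₁ = ½ I₀, now polarized at 4°.
Target fraction: 2390 / 1.91e4 lux = 0.1251 of I₀.
Need I₂/I₀ = 0.1251, so cos²(θ − 4°) = 0.1251 / 0.5 = 0.2503.
θ − 4° = arccos(√0.2503) = 60.0°, giving θ ≈ 4 + 60.0 = 64.0°.

θ ≈ 64°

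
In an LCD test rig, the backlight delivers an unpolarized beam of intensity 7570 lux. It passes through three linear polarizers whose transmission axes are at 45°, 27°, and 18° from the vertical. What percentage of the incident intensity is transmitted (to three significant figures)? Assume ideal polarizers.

≈ 44.1%

Unpolarized light through the first polarizer → I₁ = 7570 lux/2 = 3785 lux, polarized at 45°.
I₂ = I₁ · cos²(18°) = 3785 · 0.9045 = 3424 lux.
I₃ = I₂ · cos²(9°) = 3424 · 0.9755 = 3340 lux.
That is 44.12% of the incident intensity.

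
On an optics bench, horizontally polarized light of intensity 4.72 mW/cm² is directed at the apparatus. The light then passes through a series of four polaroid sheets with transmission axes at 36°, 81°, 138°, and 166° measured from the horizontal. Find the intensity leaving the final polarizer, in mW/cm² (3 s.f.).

I₁ = 4.72 mW/cm² · cos²(36°) = 3.089 mW/cm².
I₂ = I₁ · cos²(45°) = 3.089 · 0.5 = 1.545 mW/cm².
I₃ = I₂ · cos²(57°) = 1.545 · 0.2966 = 0.4582 mW/cm².
I₄ = I₃ · cos²(28°) = 0.4582 · 0.7796 = 0.3572 mW/cm².

I ≈ 0.357 mW/cm²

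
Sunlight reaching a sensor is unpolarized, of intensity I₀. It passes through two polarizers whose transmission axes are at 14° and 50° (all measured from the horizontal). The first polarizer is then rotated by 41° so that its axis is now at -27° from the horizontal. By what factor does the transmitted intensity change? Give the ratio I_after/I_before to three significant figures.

I_new/I_old ≈ 0.0773

Before rotation:
Unpolarized light through the first polarizer → I₁ = ½ I₀, now polarized at 14°.
I₂ = I₁ cos²(50° − 14°) = 0.5 I₀ · cos²(36°) = 0.3273 I₀.
After rotation:
Unpolarized light through the first polarizer → I₁ = ½ I₀, now polarized at -27°.
I₂ = I₁ cos²(50° + 27°) = 0.5 I₀ · cos²(77°) = 0.0253 I₀.
Ratio = 0.0253 / 0.3273 = 0.07731.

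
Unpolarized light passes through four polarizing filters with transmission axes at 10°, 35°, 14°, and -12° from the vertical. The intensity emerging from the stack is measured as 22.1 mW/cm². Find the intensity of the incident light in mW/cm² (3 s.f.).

I₀ ≈ 76.4 mW/cm²

Unpolarized light through the first polarizer → I₁ = ½ I₀, now polarized at 10°.
I₂ = I₁ cos²(35° − 10°) = 0.5 I₀ · cos²(25°) = 0.4107 I₀.
I₃ = I₂ cos²(14° − 35°) = 0.4107 I₀ · cos²(21°) = 0.358 I₀.
I₄ = I₃ cos²(-12° − 14°) = 0.358 I₀ · cos²(26°) = 0.2892 I₀.
So 22.1 mW/cm² = 0.2892 I₀, giving I₀ = 22.1/0.2892 = 76.43 mW/cm².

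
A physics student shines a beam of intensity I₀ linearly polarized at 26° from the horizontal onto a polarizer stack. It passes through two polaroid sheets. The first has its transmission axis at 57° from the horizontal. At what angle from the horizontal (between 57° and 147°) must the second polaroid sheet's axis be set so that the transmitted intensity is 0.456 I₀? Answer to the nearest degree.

I₁ = I₀ cos²(57° − 26°) = I₀ cos²(31°) = 0.7347 I₀.
Need I₂/I₀ = 0.456, so cos²(θ − 57°) = 0.456 / 0.7347 = 0.6206.
θ − 57° = arccos(√0.6206) = 38.0°, giving θ ≈ 57 + 38.0 = 95.0°.

θ ≈ 95°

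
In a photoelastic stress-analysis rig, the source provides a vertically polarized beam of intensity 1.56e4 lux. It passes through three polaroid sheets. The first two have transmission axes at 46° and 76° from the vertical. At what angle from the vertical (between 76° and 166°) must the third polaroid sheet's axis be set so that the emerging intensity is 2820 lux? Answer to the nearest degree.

θ ≈ 121°

By Malus's law, I₁ = I₀ cos²(46° − 0°) = I₀ cos²(46°) = 0.4826 I₀.
I₂ = I₁ cos²(76° − 46°) = 0.4826 I₀ · cos²(30°) = 0.3619 I₀.
Target fraction: 2820 / 1.56e4 lux = 0.1808 of I₀.
Need I₃/I₀ = 0.1808, so cos²(θ − 76°) = 0.1808 / 0.3619 = 0.4995.
θ − 76° = arccos(√0.4995) = 45.0°, giving θ ≈ 76 + 45.0 = 121.0°.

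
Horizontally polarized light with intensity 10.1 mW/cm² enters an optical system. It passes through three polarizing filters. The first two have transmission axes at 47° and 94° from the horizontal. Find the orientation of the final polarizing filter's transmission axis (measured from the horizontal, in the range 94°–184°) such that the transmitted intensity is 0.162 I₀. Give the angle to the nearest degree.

I₁ = I₀ cos²(47° − 0°) = I₀ cos²(47°) = 0.4651 I₀.
I₂ = I₁ cos²(94° − 47°) = 0.4651 I₀ · cos²(47°) = 0.2163 I₀.
Need I₃/I₀ = 0.162, so cos²(θ − 94°) = 0.162 / 0.2163 = 0.7488.
θ − 94° = arccos(√0.7488) = 30.1°, giving θ ≈ 94 + 30.1 = 124.1°.

θ ≈ 124°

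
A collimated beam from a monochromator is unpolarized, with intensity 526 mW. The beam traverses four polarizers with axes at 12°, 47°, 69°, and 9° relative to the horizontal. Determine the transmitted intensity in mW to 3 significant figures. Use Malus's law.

Unpolarized light through the first polarizer → I₁ = 526 mW/2 = 263 mW, polarized at 12°.
I₂ = I₁ · cos²(35°) = 263 · 0.671 = 176.5 mW.
I₃ = I₂ · cos²(22°) = 176.5 · 0.8597 = 151.7 mW.
I₄ = I₃ · cos²(60°) = 151.7 · 0.25 = 37.93 mW.

I ≈ 37.9 mW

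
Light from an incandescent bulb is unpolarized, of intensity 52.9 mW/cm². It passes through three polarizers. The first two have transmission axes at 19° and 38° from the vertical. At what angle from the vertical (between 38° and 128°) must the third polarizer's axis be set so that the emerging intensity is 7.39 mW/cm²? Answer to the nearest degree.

θ ≈ 94°

Unpolarized light through the first polarizer → I₁ = ½ I₀, now polarized at 19°.
I₂ = I₁ cos²(38° − 19°) = 0.5 I₀ · cos²(19°) = 0.447 I₀.
Target fraction: 7.39 / 52.9 mW/cm² = 0.1397 of I₀.
Need I₃/I₀ = 0.1397, so cos²(θ − 38°) = 0.1397 / 0.447 = 0.3125.
θ − 38° = arccos(√0.3125) = 56.0°, giving θ ≈ 38 + 56.0 = 94.0°.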